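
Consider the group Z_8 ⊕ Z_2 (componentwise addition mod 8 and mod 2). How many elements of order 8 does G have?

An element (a,b) has order lcm(ord(a), ord(b)); count pairs with lcm equal to 8.
Enumerating gives 8 such elements.

8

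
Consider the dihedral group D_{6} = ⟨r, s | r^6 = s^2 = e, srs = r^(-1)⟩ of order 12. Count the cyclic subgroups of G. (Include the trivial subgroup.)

10

Group the elements of G by the cyclic subgroup they generate; each cyclic subgroup of order d accounts for φ(d) elements.
Cyclic subgroups by order — order 1: 1; order 2: 7; order 3: 1; order 6: 1.
Total: 10.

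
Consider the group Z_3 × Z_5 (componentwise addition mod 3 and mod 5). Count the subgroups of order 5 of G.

|G| = 15 and 5 | 15, so subgroups of order 5 are possible by Lagrange.
The subgroups of order 5 are: {(0,0), (0,1), (0,2), (0,3), (0,4)}.
So G has 1 subgroup of order 5.

1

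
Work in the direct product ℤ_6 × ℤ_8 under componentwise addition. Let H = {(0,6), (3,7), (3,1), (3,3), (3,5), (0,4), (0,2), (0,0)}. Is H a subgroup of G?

Yes

|H| = 8 divides |G| = 48, consistent with Lagrange.
H contains the identity, every element's inverse is in H, and H is closed under +: it is a subgroup.
In fact H = ⟨(3,1)⟩.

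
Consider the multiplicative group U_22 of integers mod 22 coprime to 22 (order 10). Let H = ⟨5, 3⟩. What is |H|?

|⟨5⟩| = 5 and |⟨3⟩| = 5, so |H| is a multiple of lcm(5, 5) = 5 and divides |G| = 10.
Closing under the operation: H = {1, 3, 5, 9, 15}, so |H| = 5.

5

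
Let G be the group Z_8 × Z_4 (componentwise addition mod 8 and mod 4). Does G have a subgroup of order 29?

29 does not divide |G| = 32, so by Lagrange no subgroup of order 29 exists.

No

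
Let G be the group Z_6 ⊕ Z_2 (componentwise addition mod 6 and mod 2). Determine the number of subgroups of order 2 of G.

3

|G| = 12 and 2 | 12, so subgroups of order 2 are possible by Lagrange.
The subgroups of order 2 are: {(0,0), (0,1)}; {(0,0), (3,0)}; {(0,0), (3,1)}.
So G has 3 subgroups of order 2.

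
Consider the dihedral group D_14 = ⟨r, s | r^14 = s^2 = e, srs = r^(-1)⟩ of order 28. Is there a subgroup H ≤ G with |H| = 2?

Yes

2 | 28. A subgroup of order 2 is {e, r^10s}.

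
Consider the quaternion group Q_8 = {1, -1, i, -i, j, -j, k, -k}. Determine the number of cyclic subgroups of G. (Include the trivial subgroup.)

A cyclic subgroup of order d is generated by each of its φ(d) elements of order d, so the cyclic subgroups of order d number (#elements of order d)/φ(d).
Cyclic subgroups by order — order 1: 1; order 2: 1; order 4: 3.
Total: 5.

5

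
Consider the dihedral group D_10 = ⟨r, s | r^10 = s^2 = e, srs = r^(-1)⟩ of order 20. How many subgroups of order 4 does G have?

|G| = 20 and 4 | 20, so subgroups of order 4 are possible by Lagrange.
The subgroups of order 4 are: {e, r^5, r^2s, r^7s}; {e, r^5, r^3s, r^8s}; {e, r^5, r^4s, r^9s}; {e, r^5, s, r^5s}; … (5 in all).
So G has 5 subgroups of order 4.

5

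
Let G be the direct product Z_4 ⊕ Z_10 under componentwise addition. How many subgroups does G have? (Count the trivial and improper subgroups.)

|G| = 40, so by Lagrange every subgroup order divides 40. Divisors: 1, 2, 4, 5, 8, 10, 20, 40.
Subgroups by order — order 1: 1; order 2: 3; order 4: 3; order 5: 1; order 8: 1; order 10: 3; order 20: 3; order 40: 1.
Total: 1 + 3 + 3 + 1 + 1 + 3 + 3 + 1 = 16.

16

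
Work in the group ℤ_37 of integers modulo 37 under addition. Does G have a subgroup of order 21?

No

21 does not divide |G| = 37, so by Lagrange no subgroup of order 21 exists.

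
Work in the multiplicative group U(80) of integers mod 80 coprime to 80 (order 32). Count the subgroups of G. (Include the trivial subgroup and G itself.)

|G| = 32, so by Lagrange every subgroup order divides 32. Divisors: 1, 2, 4, 8, 16, 32.
Subgroups by order — order 1: 1; order 2: 7; order 4: 19; order 8: 19; order 16: 7; order 32: 1.
Total: 1 + 7 + 19 + 19 + 7 + 1 = 54.

54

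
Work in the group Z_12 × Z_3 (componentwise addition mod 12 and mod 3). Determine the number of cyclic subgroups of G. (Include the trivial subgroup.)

Each element a generates a cyclic subgroup ⟨a⟩; distinct elements may generate the same one (a cyclic group of order d has φ(d) generators).
Cyclic subgroups by order — order 1: 1; order 2: 1; order 3: 4; order 4: 1; order 6: 4; order 12: 4.
Total: 15.

15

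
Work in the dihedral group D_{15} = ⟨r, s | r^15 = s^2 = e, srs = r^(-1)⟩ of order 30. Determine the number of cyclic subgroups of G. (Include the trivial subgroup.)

19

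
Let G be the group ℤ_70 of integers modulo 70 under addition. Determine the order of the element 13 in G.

70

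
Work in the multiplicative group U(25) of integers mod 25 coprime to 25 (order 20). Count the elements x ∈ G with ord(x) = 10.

The elements of order 10 are: 4, 9, 14, 19.
That's 4.

4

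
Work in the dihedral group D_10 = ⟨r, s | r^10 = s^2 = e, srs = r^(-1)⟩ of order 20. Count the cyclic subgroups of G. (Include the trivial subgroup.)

Each element a generates a cyclic subgroup ⟨a⟩; distinct elements may generate the same one (a cyclic group of order d has φ(d) generators).
Cyclic subgroups by order — order 1: 1; order 2: 11; order 5: 1; order 10: 1.
Total: 14.

14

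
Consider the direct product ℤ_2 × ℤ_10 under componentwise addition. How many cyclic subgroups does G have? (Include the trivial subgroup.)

8

Each element a generates a cyclic subgroup ⟨a⟩; distinct elements may generate the same one (a cyclic group of order d has φ(d) generators).
Cyclic subgroups by order — order 1: 1; order 2: 3; order 5: 1; order 10: 3.
Total: 8.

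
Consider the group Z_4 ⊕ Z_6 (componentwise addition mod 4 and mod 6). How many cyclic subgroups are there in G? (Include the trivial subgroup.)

12

Group the elements of G by the cyclic subgroup they generate; each cyclic subgroup of order d accounts for φ(d) elements.
Cyclic subgroups by order — order 1: 1; order 2: 3; order 3: 1; order 4: 2; order 6: 3; order 12: 2.
Total: 12.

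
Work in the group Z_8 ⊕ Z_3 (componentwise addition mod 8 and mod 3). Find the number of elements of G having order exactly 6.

An element (a,b) has order lcm(ord(a), ord(b)); count pairs with lcm equal to 6.
Enumerating gives 2 such elements.

2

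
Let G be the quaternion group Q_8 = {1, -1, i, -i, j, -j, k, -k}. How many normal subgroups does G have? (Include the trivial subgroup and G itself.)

6

G has 6 subgroups. Checking conjugation-invariance by order — order 1: 1/1 normal; order 2: 1/1 normal; order 4: 3/3 normal; order 8: 1/1 normal.
Total normal subgroups: 6.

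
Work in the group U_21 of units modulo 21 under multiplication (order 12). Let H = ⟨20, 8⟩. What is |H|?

4

|⟨20⟩| = 2 and |⟨8⟩| = 2, so |H| is a multiple of lcm(2, 2) = 2 and divides |G| = 12.
Closing under the operation: H = {1, 8, 13, 20}, so |H| = 4.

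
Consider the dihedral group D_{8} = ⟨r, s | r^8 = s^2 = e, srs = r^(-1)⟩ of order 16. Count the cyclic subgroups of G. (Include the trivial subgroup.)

12

Group the elements of G by the cyclic subgroup they generate; each cyclic subgroup of order d accounts for φ(d) elements.
Cyclic subgroups by order — order 1: 1; order 2: 9; order 4: 1; order 8: 1.
Total: 12.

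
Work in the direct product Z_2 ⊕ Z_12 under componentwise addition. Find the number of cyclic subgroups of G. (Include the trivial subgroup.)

12

Group the elements of G by the cyclic subgroup they generate; each cyclic subgroup of order d accounts for φ(d) elements.
Cyclic subgroups by order — order 1: 1; order 2: 3; order 3: 1; order 4: 2; order 6: 3; order 12: 2.
Total: 12.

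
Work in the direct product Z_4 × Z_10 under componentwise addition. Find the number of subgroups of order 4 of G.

3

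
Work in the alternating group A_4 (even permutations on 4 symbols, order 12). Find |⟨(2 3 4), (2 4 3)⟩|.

3

|⟨(2 3 4)⟩| = 3 and |⟨(2 4 3)⟩| = 3, so |H| is a multiple of lcm(3, 3) = 3 and divides |G| = 12.
Closing under the operation: H = {e, (2 3 4), (2 4 3)}, so |H| = 3.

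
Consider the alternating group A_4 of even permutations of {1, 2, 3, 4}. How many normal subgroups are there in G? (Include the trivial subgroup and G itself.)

3

G has 10 subgroups. Checking conjugation-invariance by order — order 1: 1/1 normal; order 2: 0/3 normal; order 3: 0/4 normal; order 4: 1/1 normal; order 12: 1/1 normal.
Total normal subgroups: 3.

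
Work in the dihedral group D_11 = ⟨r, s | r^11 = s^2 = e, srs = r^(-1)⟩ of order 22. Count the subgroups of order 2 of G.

11

|G| = 22 and 2 | 22, so subgroups of order 2 are possible by Lagrange.
The subgroups of order 2 are: {e, r^10s}; {e, r^2s}; {e, r^3s}; {e, r^4s}; … (11 in all).
So G has 11 subgroups of order 2.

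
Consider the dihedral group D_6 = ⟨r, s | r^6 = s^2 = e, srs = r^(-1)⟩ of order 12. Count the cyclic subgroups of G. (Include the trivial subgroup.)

10

Each element a generates a cyclic subgroup ⟨a⟩; distinct elements may generate the same one (a cyclic group of order d has φ(d) generators).
Cyclic subgroups by order — order 1: 1; order 2: 7; order 3: 1; order 6: 1.
Total: 10.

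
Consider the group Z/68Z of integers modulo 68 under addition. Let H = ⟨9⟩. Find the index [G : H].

|⟨9⟩| = 68 and |G| = 68.
By Lagrange, [G : H] = |G|/|H| = 68/68 = 1.

1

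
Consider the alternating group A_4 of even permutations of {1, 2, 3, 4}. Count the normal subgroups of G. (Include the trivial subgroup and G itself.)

3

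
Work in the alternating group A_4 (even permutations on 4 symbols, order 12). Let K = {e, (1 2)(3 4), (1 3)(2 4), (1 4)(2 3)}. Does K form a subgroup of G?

Yes

|K| = 4 divides |G| = 12, consistent with Lagrange.
K contains the identity, every element's inverse is in K, and K is closed under ∘: it is a subgroup.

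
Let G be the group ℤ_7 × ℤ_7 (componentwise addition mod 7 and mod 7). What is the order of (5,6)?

7

The order of (5,6) in Z_7 × Z_7 is lcm(ord(5) in Z_7, ord(6) in Z_7).
ord(5) = 7 and ord(6) = 7, so |⟨(5,6)⟩| = lcm(7, 7) = 7.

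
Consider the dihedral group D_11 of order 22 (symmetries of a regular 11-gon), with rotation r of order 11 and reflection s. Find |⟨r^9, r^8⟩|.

|⟨r^9⟩| = 11 and |⟨r^8⟩| = 11, so |H| is a multiple of lcm(11, 11) = 11 and divides |G| = 22.
Closing under the operation: H = {e, r, r^2, r^3, r^4, r^5, r^6, r^7, r^8, r^9, r^10}, so |H| = 11.

11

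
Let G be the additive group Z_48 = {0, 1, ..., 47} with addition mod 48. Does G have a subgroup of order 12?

Yes

12 | 48. A subgroup of order 12 is {0, 4, 8, 12, 16, 20, 24, 28, 32, 36, 40, 44}.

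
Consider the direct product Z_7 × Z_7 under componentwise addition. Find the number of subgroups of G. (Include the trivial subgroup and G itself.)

10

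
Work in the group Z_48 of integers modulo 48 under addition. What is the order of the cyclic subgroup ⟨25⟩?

In Z_48, the order of an element a is n/gcd(a, n).
gcd(25, 48) = 1, so |⟨25⟩| = 48/1 = 48.

48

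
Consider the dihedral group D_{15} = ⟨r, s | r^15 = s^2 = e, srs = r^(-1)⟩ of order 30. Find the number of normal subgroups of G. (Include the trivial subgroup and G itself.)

5

G has 28 subgroups. Checking conjugation-invariance by order — order 1: 1/1 normal; order 2: 0/15 normal; order 3: 1/1 normal; order 5: 1/1 normal; order 6: 0/5 normal; order 10: 0/3 normal; order 15: 1/1 normal; order 30: 1/1 normal.
Total normal subgroups: 5.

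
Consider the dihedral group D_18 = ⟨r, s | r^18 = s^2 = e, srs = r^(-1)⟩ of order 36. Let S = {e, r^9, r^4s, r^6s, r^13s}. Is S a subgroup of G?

No

|S| = 5 does not divide |G| = 36, so by Lagrange S is not a subgroup.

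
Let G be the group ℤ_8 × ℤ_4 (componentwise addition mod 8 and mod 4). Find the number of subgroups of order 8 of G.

7

|G| = 32 and 8 | 32, so subgroups of order 8 are possible by Lagrange.
The subgroups of order 8 are: {(0,0), (0,1), (0,2), (0,3), (4,0), (4,1), (4,2), (4,3)}; {(0,0), (0,2), (2,0), (2,2), (4,0), (4,2), (6,0), (6,2)}; {(0,0), (0,2), (2,1), (2,3), (4,0), (4,2), (6,1), (6,3)}; {(0,0), (1,0), (2,0), (3,0), (4,0), (5,0), (6,0), (7,0)}; … (7 in all).
So G has 7 subgroups of order 8.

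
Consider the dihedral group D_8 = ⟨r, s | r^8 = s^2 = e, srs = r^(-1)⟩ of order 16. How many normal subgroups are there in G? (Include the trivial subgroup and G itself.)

7

G has 19 subgroups. Checking conjugation-invariance by order — order 1: 1/1 normal; order 2: 1/9 normal; order 4: 1/5 normal; order 8: 3/3 normal; order 16: 1/1 normal.
Total normal subgroups: 7.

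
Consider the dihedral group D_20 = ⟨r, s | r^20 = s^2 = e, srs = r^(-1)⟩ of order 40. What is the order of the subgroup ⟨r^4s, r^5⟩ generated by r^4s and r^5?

8

|⟨r^4s⟩| = 2 and |⟨r^5⟩| = 4, so |H| is a multiple of lcm(2, 4) = 4 and divides |G| = 40.
Closing under the operation: H = {e, r^5, r^10, r^15, r^4s, r^9s, r^14s, r^19s}, so |H| = 8.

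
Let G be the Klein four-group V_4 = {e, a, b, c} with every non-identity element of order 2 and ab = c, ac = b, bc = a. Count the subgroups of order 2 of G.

|G| = 4 and 2 | 4, so subgroups of order 2 are possible by Lagrange.
The subgroups of order 2 are: {e, a}; {e, b}; {e, c}.
So G has 3 subgroups of order 2.

3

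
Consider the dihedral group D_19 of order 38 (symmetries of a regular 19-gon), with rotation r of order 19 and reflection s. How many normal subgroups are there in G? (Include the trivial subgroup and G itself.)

G has 22 subgroups. Checking conjugation-invariance by order — order 1: 1/1 normal; order 2: 0/19 normal; order 19: 1/1 normal; order 38: 1/1 normal.
Total normal subgroups: 3.

3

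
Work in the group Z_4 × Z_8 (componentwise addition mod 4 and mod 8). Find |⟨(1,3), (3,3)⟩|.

|⟨(1,3)⟩| = 8 and |⟨(3,3)⟩| = 8, so |H| is a multiple of lcm(8, 8) = 8 and divides |G| = 32.
Closing under the operation: H = {(0,0), (0,2), (0,4), (0,6), (1,1), (1,3), (1,5), (1,7), (2,0), (2,2), (2,4), (2,6), (3,1), (3,3), (3,5), (3,7)}, so |H| = 16.

16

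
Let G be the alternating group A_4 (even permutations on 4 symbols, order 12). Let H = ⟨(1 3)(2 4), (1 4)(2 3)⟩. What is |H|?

|⟨(1 3)(2 4)⟩| = 2 and |⟨(1 4)(2 3)⟩| = 2, so |H| is a multiple of lcm(2, 2) = 2 and divides |G| = 12.
Closing under the operation: H = {e, (1 2)(3 4), (1 3)(2 4), (1 4)(2 3)}, so |H| = 4.

4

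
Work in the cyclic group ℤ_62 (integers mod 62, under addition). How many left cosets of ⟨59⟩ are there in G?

1

|⟨59⟩| = 62 and |G| = 62.
By Lagrange, [G : H] = |G|/|H| = 62/62 = 1.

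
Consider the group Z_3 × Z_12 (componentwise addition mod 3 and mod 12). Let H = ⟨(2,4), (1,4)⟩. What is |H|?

|⟨(2,4)⟩| = 3 and |⟨(1,4)⟩| = 3, so |H| is a multiple of lcm(3, 3) = 3 and divides |G| = 36.
Closing under the operation: H = {(0,0), (0,4), (0,8), (1,0), (1,4), (1,8), (2,0), (2,4), (2,8)}, so |H| = 9.

9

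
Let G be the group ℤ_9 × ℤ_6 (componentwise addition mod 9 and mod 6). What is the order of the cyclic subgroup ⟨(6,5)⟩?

6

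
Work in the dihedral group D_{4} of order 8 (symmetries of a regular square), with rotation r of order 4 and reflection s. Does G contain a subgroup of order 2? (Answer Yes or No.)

Yes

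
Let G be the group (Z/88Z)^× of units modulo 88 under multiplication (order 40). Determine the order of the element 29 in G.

Compute successive powers of 29 mod 88: 29, 49, 13, 25, 21, 81, 61, 9, …; 29^10 ≡ 1 (mod 88).
So |⟨29⟩| = 10.

10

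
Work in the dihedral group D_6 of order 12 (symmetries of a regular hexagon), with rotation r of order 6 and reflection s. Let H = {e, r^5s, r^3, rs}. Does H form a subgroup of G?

No

Closure fails: rs · r^5s = r^2 ∉ H. So H is not a subgroup.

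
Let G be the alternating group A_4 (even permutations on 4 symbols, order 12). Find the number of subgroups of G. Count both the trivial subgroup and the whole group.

|G| = 12, so by Lagrange every subgroup order divides 12. Divisors: 1, 2, 3, 4, 6, 12.
Subgroups by order — order 1: 1; order 2: 3; order 3: 4; order 4: 1; order 6: 0; order 12: 1.
Total: 1 + 3 + 4 + 1 + 0 + 1 = 10.

10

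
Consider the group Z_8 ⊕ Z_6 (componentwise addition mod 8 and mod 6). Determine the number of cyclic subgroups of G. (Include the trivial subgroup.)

Group the elements of G by the cyclic subgroup they generate; each cyclic subgroup of order d accounts for φ(d) elements.
Cyclic subgroups by order — order 1: 1; order 2: 3; order 3: 1; order 4: 2; order 6: 3; order 8: 2; order 12: 2; order 24: 2.
Total: 16.

16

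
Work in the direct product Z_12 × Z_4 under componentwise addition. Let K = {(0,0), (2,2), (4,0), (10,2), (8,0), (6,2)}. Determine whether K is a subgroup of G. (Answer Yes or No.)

|K| = 6 divides |G| = 48, consistent with Lagrange.
K contains the identity, every element's inverse is in K, and K is closed under +: it is a subgroup.
In fact K = ⟨(10,2)⟩.

Yes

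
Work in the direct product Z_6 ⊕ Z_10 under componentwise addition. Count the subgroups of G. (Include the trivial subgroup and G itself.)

|G| = 60, so by Lagrange every subgroup order divides 60. Divisors: 1, 2, 3, 4, 5, 6, 10, 12, 15, 20, 30, 60.
Subgroups by order — order 1: 1; order 2: 3; order 3: 1; order 4: 1; order 5: 1; order 6: 3; order 10: 3; order 12: 1; order 15: 1; order 20: 1; order 30: 3; order 60: 1.
Total: 1 + 3 + 1 + 1 + 1 + 3 + 3 + 1 + 1 + 1 + 3 + 1 = 20.

20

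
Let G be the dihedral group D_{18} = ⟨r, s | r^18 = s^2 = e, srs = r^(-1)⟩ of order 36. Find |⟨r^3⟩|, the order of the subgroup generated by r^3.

6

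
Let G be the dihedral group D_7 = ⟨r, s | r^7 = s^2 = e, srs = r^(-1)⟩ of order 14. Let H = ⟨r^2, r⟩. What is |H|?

7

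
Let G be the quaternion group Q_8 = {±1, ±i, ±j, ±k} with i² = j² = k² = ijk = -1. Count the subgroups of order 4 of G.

|G| = 8 and 4 | 8, so subgroups of order 4 are possible by Lagrange.
The subgroups of order 4 are: {1, -1, i, -i}; {1, -1, j, -j}; {1, -1, k, -k}.
So G has 3 subgroups of order 4.

3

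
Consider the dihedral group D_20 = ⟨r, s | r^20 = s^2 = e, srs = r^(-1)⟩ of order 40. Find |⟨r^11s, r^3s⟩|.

|⟨r^11s⟩| = 2 and |⟨r^3s⟩| = 2, so |H| is a multiple of lcm(2, 2) = 2 and divides |G| = 40.
Closing under the operation: H = {e, r^4, r^8, r^12, r^16, r^3s, r^7s, r^11s, r^15s, r^19s}, so |H| = 10.

10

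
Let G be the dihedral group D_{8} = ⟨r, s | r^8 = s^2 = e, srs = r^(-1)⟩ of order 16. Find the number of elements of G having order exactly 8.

The elements of order 8 are: r, r^3, r^5, r^7.
That's 4.

4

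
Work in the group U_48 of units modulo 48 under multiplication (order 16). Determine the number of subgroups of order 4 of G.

|G| = 16 and 4 | 16, so subgroups of order 4 are possible by Lagrange.
The subgroups of order 4 are: {1, 11, 25, 35}; {1, 13, 25, 37}; {1, 7, 17, 23}; {1, 17, 25, 41}; … (11 in all).
So G has 11 subgroups of order 4.

11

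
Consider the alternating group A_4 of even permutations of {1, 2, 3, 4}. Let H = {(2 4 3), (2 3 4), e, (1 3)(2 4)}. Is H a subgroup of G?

Closure fails: (2 4 3) ∘ (1 3)(2 4) = (1 2 3) ∉ H. So H is not a subgroup.

No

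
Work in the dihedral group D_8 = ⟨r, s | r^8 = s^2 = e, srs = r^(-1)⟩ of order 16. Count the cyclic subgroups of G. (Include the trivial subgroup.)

12

A cyclic subgroup of order d is generated by each of its φ(d) elements of order d, so the cyclic subgroups of order d number (#elements of order d)/φ(d).
Cyclic subgroups by order — order 1: 1; order 2: 9; order 4: 1; order 8: 1.
Total: 12.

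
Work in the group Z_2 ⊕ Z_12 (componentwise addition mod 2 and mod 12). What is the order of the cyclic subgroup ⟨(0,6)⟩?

2

The order of (0,6) in Z_2 × Z_12 is lcm(ord(0) in Z_2, ord(6) in Z_12).
ord(0) = 1 and ord(6) = 2, so |⟨(0,6)⟩| = lcm(1, 2) = 2.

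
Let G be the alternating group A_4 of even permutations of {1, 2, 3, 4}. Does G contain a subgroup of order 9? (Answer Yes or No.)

9 does not divide |G| = 12, so by Lagrange no subgroup of order 9 exists.

No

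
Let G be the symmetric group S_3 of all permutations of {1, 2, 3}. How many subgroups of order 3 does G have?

|G| = 6 and 3 | 6, so subgroups of order 3 are possible by Lagrange.
The subgroups of order 3 are: {e, (1 2 3), (1 3 2)}.
So G has 1 subgroup of order 3.

1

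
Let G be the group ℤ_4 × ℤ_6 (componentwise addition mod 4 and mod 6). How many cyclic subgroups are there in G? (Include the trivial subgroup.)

12

Each element a generates a cyclic subgroup ⟨a⟩; distinct elements may generate the same one (a cyclic group of order d has φ(d) generators).
Cyclic subgroups by order — order 1: 1; order 2: 3; order 3: 1; order 4: 2; order 6: 3; order 12: 2.
Total: 12.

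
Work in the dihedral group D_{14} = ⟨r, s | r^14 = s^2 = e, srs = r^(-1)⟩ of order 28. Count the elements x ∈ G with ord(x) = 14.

The elements of order 14 are: r, r^3, r^5, r^9, r^11, r^13.
That's 6.

6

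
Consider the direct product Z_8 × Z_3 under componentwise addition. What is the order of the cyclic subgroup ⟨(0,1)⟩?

The order of (0,1) in Z_8 × Z_3 is lcm(ord(0) in Z_8, ord(1) in Z_3).
ord(0) = 1 and ord(1) = 3, so |⟨(0,1)⟩| = lcm(1, 3) = 3.

3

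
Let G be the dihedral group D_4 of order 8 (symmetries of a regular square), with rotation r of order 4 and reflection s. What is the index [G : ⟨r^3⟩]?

2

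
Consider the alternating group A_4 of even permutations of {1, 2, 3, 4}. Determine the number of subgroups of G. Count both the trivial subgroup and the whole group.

10

|G| = 12, so by Lagrange every subgroup order divides 12. Divisors: 1, 2, 3, 4, 6, 12.
Subgroups by order — order 1: 1; order 2: 3; order 3: 4; order 4: 1; order 6: 0; order 12: 1.
Total: 1 + 3 + 4 + 1 + 0 + 1 = 10.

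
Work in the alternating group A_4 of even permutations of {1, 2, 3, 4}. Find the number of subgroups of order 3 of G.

4

|G| = 12 and 3 | 12, so subgroups of order 3 are possible by Lagrange.
The subgroups of order 3 are: {e, (1 2 3), (1 3 2)}; {e, (1 2 4), (1 4 2)}; {e, (1 3 4), (1 4 3)}; {e, (2 3 4), (2 4 3)}.
So G has 4 subgroups of order 3.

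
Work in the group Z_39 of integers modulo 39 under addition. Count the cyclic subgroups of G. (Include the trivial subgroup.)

4

A cyclic subgroup of order d is generated by each of its φ(d) elements of order d, so the cyclic subgroups of order d number (#elements of order d)/φ(d).
Cyclic subgroups by order — order 1: 1; order 3: 1; order 13: 1; order 39: 1.
Total: 4.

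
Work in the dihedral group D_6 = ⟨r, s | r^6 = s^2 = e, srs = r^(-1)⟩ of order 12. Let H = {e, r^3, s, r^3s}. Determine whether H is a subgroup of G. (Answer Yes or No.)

|H| = 4 divides |G| = 12, consistent with Lagrange.
H contains the identity, every element's inverse is in H, and H is closed under ·: it is a subgroup.

Yes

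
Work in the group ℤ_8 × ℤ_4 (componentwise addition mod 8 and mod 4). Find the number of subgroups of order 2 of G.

3

|G| = 32 and 2 | 32, so subgroups of order 2 are possible by Lagrange.
The subgroups of order 2 are: {(0,0), (0,2)}; {(0,0), (4,0)}; {(0,0), (4,2)}.
So G has 3 subgroups of order 2.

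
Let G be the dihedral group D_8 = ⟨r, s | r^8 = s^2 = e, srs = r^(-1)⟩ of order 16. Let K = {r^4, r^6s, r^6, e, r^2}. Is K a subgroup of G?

|K| = 5 does not divide |G| = 16, so by Lagrange K is not a subgroup.

No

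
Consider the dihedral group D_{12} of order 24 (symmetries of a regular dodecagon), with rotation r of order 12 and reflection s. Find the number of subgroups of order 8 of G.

3

|G| = 24 and 8 | 24, so subgroups of order 8 are possible by Lagrange.
The subgroups of order 8 are: {e, r^3, r^6, r^9, rs, r^4s, r^7s, r^10s}; {e, r^3, r^6, r^9, r^2s, r^5s, r^8s, r^11s}; {e, r^3, r^6, r^9, s, r^3s, r^6s, r^9s}.
So G has 3 subgroups of order 8.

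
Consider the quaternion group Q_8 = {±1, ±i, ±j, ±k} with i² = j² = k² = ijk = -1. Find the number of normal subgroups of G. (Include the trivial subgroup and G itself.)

6

G has 6 subgroups. Checking conjugation-invariance by order — order 1: 1/1 normal; order 2: 1/1 normal; order 4: 3/3 normal; order 8: 1/1 normal.
Total normal subgroups: 6.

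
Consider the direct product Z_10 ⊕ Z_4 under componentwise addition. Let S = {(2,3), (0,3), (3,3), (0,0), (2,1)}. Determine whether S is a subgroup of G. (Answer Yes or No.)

No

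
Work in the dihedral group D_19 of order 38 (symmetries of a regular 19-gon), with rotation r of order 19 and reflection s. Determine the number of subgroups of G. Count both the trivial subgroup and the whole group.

|G| = 38, so by Lagrange every subgroup order divides 38. Divisors: 1, 2, 19, 38.
Subgroups by order — order 1: 1; order 2: 19; order 19: 1; order 38: 1.
Total: 1 + 19 + 1 + 1 = 22.

22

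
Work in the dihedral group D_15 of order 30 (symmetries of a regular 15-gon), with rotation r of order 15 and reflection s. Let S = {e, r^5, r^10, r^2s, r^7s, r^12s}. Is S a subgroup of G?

Yes

|S| = 6 divides |G| = 30, consistent with Lagrange.
S contains the identity, every element's inverse is in S, and S is closed under ·: it is a subgroup.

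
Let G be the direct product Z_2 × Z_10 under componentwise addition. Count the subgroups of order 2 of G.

|G| = 20 and 2 | 20, so subgroups of order 2 are possible by Lagrange.
The subgroups of order 2 are: {(0,0), (0,5)}; {(0,0), (1,0)}; {(0,0), (1,5)}.
So G has 3 subgroups of order 2.

3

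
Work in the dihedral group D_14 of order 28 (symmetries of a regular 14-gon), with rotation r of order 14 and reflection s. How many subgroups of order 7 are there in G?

|G| = 28 and 7 | 28, so subgroups of order 7 are possible by Lagrange.
The subgroups of order 7 are: {e, r^2, r^4, r^6, r^8, r^10, r^12}.
So G has 1 subgroup of order 7.

1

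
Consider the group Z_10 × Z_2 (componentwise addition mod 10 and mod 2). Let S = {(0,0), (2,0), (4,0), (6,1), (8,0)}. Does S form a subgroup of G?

No

(4,0) ∈ S but its inverse (6,0) ∉ S, so S is not a subgroup.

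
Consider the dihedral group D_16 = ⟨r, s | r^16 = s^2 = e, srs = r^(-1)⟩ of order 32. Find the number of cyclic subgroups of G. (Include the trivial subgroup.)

21

Group the elements of G by the cyclic subgroup they generate; each cyclic subgroup of order d accounts for φ(d) elements.
Cyclic subgroups by order — order 1: 1; order 2: 17; order 4: 1; order 8: 1; order 16: 1.
Total: 21.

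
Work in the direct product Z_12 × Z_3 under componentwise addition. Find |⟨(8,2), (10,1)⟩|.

6

|⟨(8,2)⟩| = 3 and |⟨(10,1)⟩| = 6, so |H| is a multiple of lcm(3, 6) = 6 and divides |G| = 36.
Closing under the operation: H = {(0,0), (2,2), (4,1), (6,0), (8,2), (10,1)}, so |H| = 6.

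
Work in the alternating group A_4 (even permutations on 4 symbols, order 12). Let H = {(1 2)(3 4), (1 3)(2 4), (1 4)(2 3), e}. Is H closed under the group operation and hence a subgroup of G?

|H| = 4 divides |G| = 12, consistent with Lagrange.
H contains the identity, every element's inverse is in H, and H is closed under ∘: it is a subgroup.

Yes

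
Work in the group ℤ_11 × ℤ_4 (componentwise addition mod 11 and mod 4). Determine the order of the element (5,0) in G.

11

The order of (5,0) in Z_11 × Z_4 is lcm(ord(5) in Z_11, ord(0) in Z_4).
ord(5) = 11 and ord(0) = 1, so |⟨(5,0)⟩| = lcm(11, 1) = 11.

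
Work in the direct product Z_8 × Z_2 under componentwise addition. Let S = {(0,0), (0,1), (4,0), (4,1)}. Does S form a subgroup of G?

|S| = 4 divides |G| = 16, consistent with Lagrange.
S contains the identity, every element's inverse is in S, and S is closed under +: it is a subgroup.

Yes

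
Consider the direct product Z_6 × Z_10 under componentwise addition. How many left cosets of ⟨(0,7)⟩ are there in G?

|⟨(0,7)⟩| = 10 and |G| = 60.
By Lagrange, [G : H] = |G|/|H| = 60/10 = 6.

6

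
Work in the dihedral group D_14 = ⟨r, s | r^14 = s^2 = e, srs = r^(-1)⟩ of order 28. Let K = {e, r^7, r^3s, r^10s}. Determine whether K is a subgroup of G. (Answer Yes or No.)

Yes

|K| = 4 divides |G| = 28, consistent with Lagrange.
K contains the identity, every element's inverse is in K, and K is closed under ·: it is a subgroup.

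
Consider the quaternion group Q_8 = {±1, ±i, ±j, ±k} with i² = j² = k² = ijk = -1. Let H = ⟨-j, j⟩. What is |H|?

4

|⟨-j⟩| = 4 and |⟨j⟩| = 4, so |H| is a multiple of lcm(4, 4) = 4 and divides |G| = 8.
Closing under the operation: H = {1, -1, j, -j}, so |H| = 4.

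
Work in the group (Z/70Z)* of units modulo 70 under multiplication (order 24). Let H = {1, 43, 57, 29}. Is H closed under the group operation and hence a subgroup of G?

Yes

|H| = 4 divides |G| = 24, consistent with Lagrange.
H contains the identity, every element's inverse is in H, and H is closed under ·: it is a subgroup.
In fact H = ⟨43⟩.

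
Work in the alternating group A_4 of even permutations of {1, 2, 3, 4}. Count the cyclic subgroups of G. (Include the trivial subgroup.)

A cyclic subgroup of order d is generated by each of its φ(d) elements of order d, so the cyclic subgroups of order d number (#elements of order d)/φ(d).
Cyclic subgroups by order — order 1: 1; order 2: 3; order 3: 4.
Total: 8.

8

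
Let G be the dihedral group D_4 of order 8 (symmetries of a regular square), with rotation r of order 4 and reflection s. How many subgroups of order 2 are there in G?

|G| = 8 and 2 | 8, so subgroups of order 2 are possible by Lagrange.
The subgroups of order 2 are: {e, r^2}; {e, r^2s}; {e, r^3s}; {e, rs}; … (5 in all).
So G has 5 subgroups of order 2.

5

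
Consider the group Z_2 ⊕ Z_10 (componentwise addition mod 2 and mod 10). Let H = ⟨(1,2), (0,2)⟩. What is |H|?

10

|⟨(1,2)⟩| = 10 and |⟨(0,2)⟩| = 5, so |H| is a multiple of lcm(10, 5) = 10 and divides |G| = 20.
Closing under the operation: H = {(0,0), (0,2), (0,4), (0,6), (0,8), (1,0), (1,2), (1,4), (1,6), (1,8)}, so |H| = 10.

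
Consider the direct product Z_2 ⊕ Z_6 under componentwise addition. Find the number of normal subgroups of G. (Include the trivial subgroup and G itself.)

G is abelian, so every subgroup is normal.
G has 10 subgroups in total, hence 10 normal subgroups.

10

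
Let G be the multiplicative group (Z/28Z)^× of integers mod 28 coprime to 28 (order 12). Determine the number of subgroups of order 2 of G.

|G| = 12 and 2 | 12, so subgroups of order 2 are possible by Lagrange.
The subgroups of order 2 are: {1, 13}; {1, 15}; {1, 27}.
So G has 3 subgroups of order 2.

3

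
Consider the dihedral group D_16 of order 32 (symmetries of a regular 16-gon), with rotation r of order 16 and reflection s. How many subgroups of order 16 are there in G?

|G| = 32 and 16 | 32, so subgroups of order 16 are possible by Lagrange.
The subgroups of order 16 are: {e, r, r^2, r^3, r^4, r^5, r^6, r^7, r^8, r^9, r^10, r^11, r^12, r^13, r^14, r^15}; {e, r^2, r^4, r^6, r^8, r^10, r^12, r^14, s, r^2s, r^4s, r^6s, r^8s, r^10s, r^12s, r^14s}; {e, r^2, r^4, r^6, r^8, r^10, r^12, r^14, rs, r^3s, r^5s, r^7s, r^9s, r^11s, r^13s, r^15s}.
So G has 3 subgroups of order 16.

3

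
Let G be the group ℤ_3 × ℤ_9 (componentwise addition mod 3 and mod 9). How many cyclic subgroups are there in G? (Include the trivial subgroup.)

Group the elements of G by the cyclic subgroup they generate; each cyclic subgroup of order d accounts for φ(d) elements.
Cyclic subgroups by order — order 1: 1; order 3: 4; order 9: 3.
Total: 8.

8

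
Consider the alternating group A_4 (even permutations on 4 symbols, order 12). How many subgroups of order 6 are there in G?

|G| = 12 and 6 | 12, so subgroups of order 6 are possible by Lagrange.
Checking all subgroups of G, none has order 6.
So G has 0 subgroups of order 6.

0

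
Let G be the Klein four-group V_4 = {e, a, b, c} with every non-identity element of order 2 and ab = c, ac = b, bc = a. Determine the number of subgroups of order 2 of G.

|G| = 4 and 2 | 4, so subgroups of order 2 are possible by Lagrange.
The subgroups of order 2 are: {e, a}; {e, b}; {e, c}.
So G has 3 subgroups of order 2.

3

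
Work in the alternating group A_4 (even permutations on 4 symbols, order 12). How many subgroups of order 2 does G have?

3

|G| = 12 and 2 | 12, so subgroups of order 2 are possible by Lagrange.
The subgroups of order 2 are: {e, (1 2)(3 4)}; {e, (1 3)(2 4)}; {e, (1 4)(2 3)}.
So G has 3 subgroups of order 2.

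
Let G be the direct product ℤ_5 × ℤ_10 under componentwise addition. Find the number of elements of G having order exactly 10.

An element (a,b) has order lcm(ord(a), ord(b)); count pairs with lcm equal to 10.
Enumerating gives 24 such elements.

24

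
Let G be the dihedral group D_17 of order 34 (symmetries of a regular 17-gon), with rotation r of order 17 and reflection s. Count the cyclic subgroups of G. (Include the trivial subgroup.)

Group the elements of G by the cyclic subgroup they generate; each cyclic subgroup of order d accounts for φ(d) elements.
Cyclic subgroups by order — order 1: 1; order 2: 17; order 17: 1.
Total: 19.

19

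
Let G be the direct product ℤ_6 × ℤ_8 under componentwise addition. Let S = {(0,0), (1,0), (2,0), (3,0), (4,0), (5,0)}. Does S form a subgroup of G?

Yes

|S| = 6 divides |G| = 48, consistent with Lagrange.
S contains the identity, every element's inverse is in S, and S is closed under +: it is a subgroup.
In fact S = ⟨(5,0)⟩.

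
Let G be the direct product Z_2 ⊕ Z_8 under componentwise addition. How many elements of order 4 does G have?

An element (a,b) has order lcm(ord(a), ord(b)); count pairs with lcm equal to 4.
Enumerating gives 4 such elements.

4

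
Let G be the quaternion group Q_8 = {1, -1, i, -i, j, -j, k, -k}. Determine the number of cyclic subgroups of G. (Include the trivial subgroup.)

5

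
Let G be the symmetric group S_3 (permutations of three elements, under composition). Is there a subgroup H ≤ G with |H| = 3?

Yes

3 | 6. A subgroup of order 3 is {e, (1 2 3), (1 3 2)}.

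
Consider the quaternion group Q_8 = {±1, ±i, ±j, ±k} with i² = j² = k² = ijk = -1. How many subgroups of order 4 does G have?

|G| = 8 and 4 | 8, so subgroups of order 4 are possible by Lagrange.
The subgroups of order 4 are: {1, -1, i, -i}; {1, -1, j, -j}; {1, -1, k, -k}.
So G has 3 subgroups of order 4.

3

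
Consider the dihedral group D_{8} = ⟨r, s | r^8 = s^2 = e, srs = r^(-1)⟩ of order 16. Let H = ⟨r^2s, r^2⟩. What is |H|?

8

|⟨r^2s⟩| = 2 and |⟨r^2⟩| = 4, so |H| is a multiple of lcm(2, 4) = 4 and divides |G| = 16.
Closing under the operation: H = {e, r^2, r^4, r^6, s, r^2s, r^4s, r^6s}, so |H| = 8.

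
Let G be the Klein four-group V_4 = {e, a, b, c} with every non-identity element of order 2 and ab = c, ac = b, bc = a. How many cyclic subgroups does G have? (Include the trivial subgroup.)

4

Group the elements of G by the cyclic subgroup they generate; each cyclic subgroup of order d accounts for φ(d) elements.
Cyclic subgroups by order — order 1: 1; order 2: 3.
Total: 4.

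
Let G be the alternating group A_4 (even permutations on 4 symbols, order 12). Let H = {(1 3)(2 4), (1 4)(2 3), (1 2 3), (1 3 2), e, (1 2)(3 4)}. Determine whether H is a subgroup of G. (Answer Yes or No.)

No

Closure fails: (1 3 2) ∘ (1 2)(3 4) = (2 3 4) ∉ H. So H is not a subgroup.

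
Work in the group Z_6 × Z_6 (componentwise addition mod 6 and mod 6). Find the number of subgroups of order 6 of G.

|G| = 36 and 6 | 36, so subgroups of order 6 are possible by Lagrange.
The subgroups of order 6 are: {(0,0), (0,1), (0,2), (0,3), (0,4), (0,5)}; {(0,0), (0,2), (0,4), (3,0), (3,2), (3,4)}; {(0,0), (0,2), (0,4), (3,1), (3,3), (3,5)}; {(0,0), (0,3), (2,0), (2,3), (4,0), (4,3)}; … (12 in all).
So G has 12 subgroups of order 6.

12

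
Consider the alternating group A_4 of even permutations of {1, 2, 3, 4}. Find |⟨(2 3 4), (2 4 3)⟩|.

3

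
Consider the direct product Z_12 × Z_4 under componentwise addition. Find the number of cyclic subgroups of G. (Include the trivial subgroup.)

Each element a generates a cyclic subgroup ⟨a⟩; distinct elements may generate the same one (a cyclic group of order d has φ(d) generators).
Cyclic subgroups by order — order 1: 1; order 2: 3; order 3: 1; order 4: 6; order 6: 3; order 12: 6.
Total: 20.

20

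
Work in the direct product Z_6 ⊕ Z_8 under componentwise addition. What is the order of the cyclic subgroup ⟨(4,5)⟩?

24

The order of (4,5) in Z_6 × Z_8 is lcm(ord(4) in Z_6, ord(5) in Z_8).
ord(4) = 3 and ord(5) = 8, so |⟨(4,5)⟩| = lcm(3, 8) = 24.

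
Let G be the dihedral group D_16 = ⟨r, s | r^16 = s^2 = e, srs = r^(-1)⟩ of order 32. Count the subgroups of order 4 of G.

9

|G| = 32 and 4 | 32, so subgroups of order 4 are possible by Lagrange.
The subgroups of order 4 are: {e, r^8, r^2s, r^10s}; {e, r^8, r^3s, r^11s}; {e, r^4, r^8, r^12}; {e, r^8, r^4s, r^12s}; … (9 in all).
So G has 9 subgroups of order 4.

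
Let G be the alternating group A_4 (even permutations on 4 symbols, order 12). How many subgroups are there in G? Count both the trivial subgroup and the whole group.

10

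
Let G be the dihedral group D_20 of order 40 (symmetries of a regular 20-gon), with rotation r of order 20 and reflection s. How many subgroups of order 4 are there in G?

11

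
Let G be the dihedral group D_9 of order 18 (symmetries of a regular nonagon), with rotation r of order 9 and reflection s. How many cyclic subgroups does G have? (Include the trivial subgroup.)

Each element a generates a cyclic subgroup ⟨a⟩; distinct elements may generate the same one (a cyclic group of order d has φ(d) generators).
Cyclic subgroups by order — order 1: 1; order 2: 9; order 3: 1; order 9: 1.
Total: 12.

12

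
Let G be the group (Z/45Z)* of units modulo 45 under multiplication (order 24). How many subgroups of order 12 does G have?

|G| = 24 and 12 | 24, so subgroups of order 12 are possible by Lagrange.
The subgroups of order 12 are: {1, 4, 11, 14, 16, 19, 26, 29, 31, 34, 41, 44}; {1, 4, 7, 13, 16, 19, 22, 28, 31, 34, 37, 43}; {1, 2, 4, 8, 16, 17, 19, 23, 31, 32, 34, 38}.
So G has 3 subgroups of order 12.

3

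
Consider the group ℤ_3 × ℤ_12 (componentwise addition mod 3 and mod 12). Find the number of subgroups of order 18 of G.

|G| = 36 and 18 | 36, so subgroups of order 18 are possible by Lagrange.
The subgroups of order 18 are: {(0,0), (0,2), (0,4), (0,6), (0,8), (0,10), (1,0), (1,2), (1,4), (1,6), (1,8), (1,10), (2,0), (2,2), (2,4), (2,6), (2,8), (2,10)}.
So G has 1 subgroup of order 18.

1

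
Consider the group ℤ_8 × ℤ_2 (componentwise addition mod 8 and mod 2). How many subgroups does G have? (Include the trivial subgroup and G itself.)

11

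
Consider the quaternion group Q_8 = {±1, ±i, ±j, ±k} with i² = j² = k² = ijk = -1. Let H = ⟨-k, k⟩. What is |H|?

|⟨-k⟩| = 4 and |⟨k⟩| = 4, so |H| is a multiple of lcm(4, 4) = 4 and divides |G| = 8.
Closing under the operation: H = {1, -1, k, -k}, so |H| = 4.

4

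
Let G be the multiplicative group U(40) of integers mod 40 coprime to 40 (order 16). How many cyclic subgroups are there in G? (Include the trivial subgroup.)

12

Each element a generates a cyclic subgroup ⟨a⟩; distinct elements may generate the same one (a cyclic group of order d has φ(d) generators).
Cyclic subgroups by order — order 1: 1; order 2: 7; order 4: 4.
Total: 12.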